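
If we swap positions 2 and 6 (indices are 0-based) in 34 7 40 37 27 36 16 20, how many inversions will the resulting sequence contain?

10 inversions

Positions 2 and 6 hold 40 and 16; after swapping, the array is [34, 7, 16, 37, 27, 36, 40, 20].
Element-by-element contributions:
34 → 7, 16, 27, 20 → 4
7 → none → 0
16 → none → 0
37 → 27, 36, 20 → 3
27 → 20 → 1
36 → 20 → 1
40 → 20 → 1
20 → none → 0
Sum: 4 + 0 + 0 + 3 + 1 + 1 + 1 + 0 = 10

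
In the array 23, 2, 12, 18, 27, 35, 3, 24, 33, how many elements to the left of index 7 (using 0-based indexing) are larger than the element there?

The element at index 7 is 24.
Elements before it: 23, 2, 12, 18, 27, 35, 3
Those larger than 24: 27, 35

2 such elements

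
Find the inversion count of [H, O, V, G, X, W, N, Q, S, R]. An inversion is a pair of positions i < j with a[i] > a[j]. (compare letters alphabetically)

Count, for each position, how many later elements it exceeds:
H → G → 1
O → G, N → 2
V → G, N, Q, S, R → 5
G → none → 0
X → W, N, Q, S, R → 5
W → N, Q, S, R → 4
N → none → 0
Q → none → 0
S → R → 1
R → none → 0
Sum: 1 + 2 + 5 + 0 + 5 + 4 + 0 + 0 + 1 + 0 = 18

18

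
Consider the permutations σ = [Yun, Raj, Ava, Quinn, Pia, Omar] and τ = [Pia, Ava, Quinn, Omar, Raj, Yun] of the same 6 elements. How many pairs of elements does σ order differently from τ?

11 discordant pairs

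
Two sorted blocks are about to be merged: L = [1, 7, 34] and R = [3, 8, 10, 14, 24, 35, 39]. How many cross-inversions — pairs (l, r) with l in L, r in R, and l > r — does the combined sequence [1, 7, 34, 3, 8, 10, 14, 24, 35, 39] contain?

6 cross-inversions

Count, for every r in R, how many entries of L exceed r:
r = 3: 7, 34 → 2
r = 8: 34 → 1
r = 10: 34 → 1
r = 14: 34 → 1
r = 24: 34 → 1
r = 35: none → 0
r = 39: none → 0
Cross-inversions: 2 + 1 + 1 + 1 + 1 + 0 + 0 = 6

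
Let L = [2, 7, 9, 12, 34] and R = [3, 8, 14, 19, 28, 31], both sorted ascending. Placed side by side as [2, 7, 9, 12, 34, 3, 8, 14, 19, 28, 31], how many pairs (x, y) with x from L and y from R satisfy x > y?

Take each right-half value and tally the left-half values above it:
r = 3: 7, 9, 12, 34 → 4
r = 8: 9, 12, 34 → 3
r = 14: 34 → 1
r = 19: 34 → 1
r = 28: 34 → 1
r = 31: 34 → 1
Cross-inversions: 4 + 3 + 1 + 1 + 1 + 1 = 11

Cross-inversions: 11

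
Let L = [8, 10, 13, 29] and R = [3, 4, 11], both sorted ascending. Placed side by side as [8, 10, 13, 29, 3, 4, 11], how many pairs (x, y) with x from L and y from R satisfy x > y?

Count, for every r in R, how many entries of L exceed r:
r = 3: 8, 10, 13, 29 → 4
r = 4: 8, 10, 13, 29 → 4
r = 11: 13, 29 → 2
Cross-inversions: 4 + 4 + 2 = 10

Cross-inversions: 10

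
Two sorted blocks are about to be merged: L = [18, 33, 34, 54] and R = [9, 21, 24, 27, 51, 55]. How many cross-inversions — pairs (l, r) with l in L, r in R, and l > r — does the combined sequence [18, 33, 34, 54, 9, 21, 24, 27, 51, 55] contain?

14

Count, for every r in R, how many entries of L exceed r:
r = 9: 18, 33, 34, 54 → 4
r = 21: 33, 34, 54 → 3
r = 24: 33, 34, 54 → 3
r = 27: 33, 34, 54 → 3
r = 51: 54 → 1
r = 55: none → 0
Cross-inversions: 4 + 3 + 3 + 3 + 1 + 0 = 14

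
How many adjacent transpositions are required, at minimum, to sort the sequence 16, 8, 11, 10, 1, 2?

Adjacent swaps: 12

Minimum adjacent swaps = number of inversions (each swap of adjacent out-of-order elements removes one inversion and no swap can remove more).
Count inversions — for each element, later elements that are smaller:
16: 8, 11, 10, 1, 2 → 5
8: 1, 2 → 2
11: 10, 1, 2 → 3
10: 1, 2 → 2
1: none → 0
2: none → 0
Total inversions: 5 + 2 + 3 + 2 + 0 + 0 = 12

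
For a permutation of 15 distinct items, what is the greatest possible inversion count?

105 inversions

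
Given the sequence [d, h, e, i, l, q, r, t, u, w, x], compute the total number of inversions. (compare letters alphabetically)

There is 1 out-of-order pair.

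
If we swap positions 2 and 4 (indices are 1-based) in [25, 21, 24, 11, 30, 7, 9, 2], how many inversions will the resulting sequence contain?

Positions 2 and 4 hold 21 and 11; after swapping, the array is [25, 11, 24, 21, 30, 7, 9, 2].
Element-by-element contributions:
25: 6
11: 3
24: 4
21: 3
30: 3
7: 1
9: 1
2: 0
Sum: 6 + 3 + 4 + 3 + 3 + 1 + 1 + 0 = 21

21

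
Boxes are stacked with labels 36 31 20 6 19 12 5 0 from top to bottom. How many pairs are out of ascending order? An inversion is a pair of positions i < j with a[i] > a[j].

26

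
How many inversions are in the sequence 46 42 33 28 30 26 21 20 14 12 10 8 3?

77 out-of-order pairs

Sweep left to right; for each value list the smaller values that follow it:
46: 12
42: 11
33: 10
28: 8
30: 8
26: 7
21: 6
20: 5
14: 4
12: 3
10: 2
8: 1
3: 0
Sum: 12 + 11 + 10 + 8 + 8 + 7 + 6 + 5 + 4 + 3 + 2 + 1 + 0 = 77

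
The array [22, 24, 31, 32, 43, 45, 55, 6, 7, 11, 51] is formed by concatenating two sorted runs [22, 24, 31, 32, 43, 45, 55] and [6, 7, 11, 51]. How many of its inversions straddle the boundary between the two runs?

There are 22 cross-inversions.

Take each right-half value and tally the left-half values above it:
r = 6: 22, 24, 31, 32, 43, 45, 55 → 7
r = 7: 22, 24, 31, 32, 43, 45, 55 → 7
r = 11: 22, 24, 31, 32, 43, 45, 55 → 7
r = 51: 55 → 1
Cross-inversions: 7 + 7 + 7 + 1 = 22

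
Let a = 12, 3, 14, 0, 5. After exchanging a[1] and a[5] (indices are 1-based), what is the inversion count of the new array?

Positions 1 and 5 hold 12 and 5; after swapping, the array is [5, 3, 14, 0, 12].
For each element, count later entries that are smaller:
5: 2
3: 1
14: 2
0: 0
12: 0
Sum: 2 + 1 + 2 + 0 + 0 = 5

5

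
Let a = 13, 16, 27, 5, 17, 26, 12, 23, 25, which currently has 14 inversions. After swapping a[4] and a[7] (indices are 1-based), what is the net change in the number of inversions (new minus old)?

+1

Positions 4 and 7 hold 5 and 12; after swapping, the array is [13, 16, 27, 12, 17, 26, 5, 23, 25].
Count, for each position, how many later elements it exceeds:
13 → 12, 5 → 2
16 → 12, 5 → 2
27 → 12, 17, 26, 5, 23, 25 → 6
12 → 5 → 1
17 → 5 → 1
26 → 5, 23, 25 → 3
5 → none → 0
23 → none → 0
25 → none → 0
Sum: 2 + 2 + 6 + 1 + 1 + 3 + 0 + 0 + 0 = 15
Change: 15 − 14 = +1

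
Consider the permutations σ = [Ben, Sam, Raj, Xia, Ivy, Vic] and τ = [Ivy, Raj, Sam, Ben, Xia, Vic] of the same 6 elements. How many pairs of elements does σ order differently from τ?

7 discordant pairs

Assign each item its position (1..6) in the first ordering, then rewrite the second ordering as that position sequence:
positions: Ben→1, Sam→2, Raj→3, Xia→4, Ivy→5, Vic→6
second ordering as positions: [5, 3, 2, 1, 4, 6]
Discordant pairs = inversions in this position sequence.
5: 3, 2, 1, 4 → 4
3: 2, 1 → 2
2: 1 → 1
1: 0
4: 0
6: 0
Total: 4 + 2 + 1 + 0 + 0 + 0 = 7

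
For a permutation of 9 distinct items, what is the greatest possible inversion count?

The maximum occurs when the array is in strictly decreasing order: every one of the C(9, 2) pairs is inverted.
C(9, 2) = 9·8/2 = 36

Inversions: 36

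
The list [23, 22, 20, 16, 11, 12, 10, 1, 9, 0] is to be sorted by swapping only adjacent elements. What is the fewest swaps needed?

Adjacent swaps: 43

Minimum adjacent swaps = number of inversions (each swap of adjacent out-of-order elements removes one inversion and no swap can remove more).
Count inversions — for each element, later elements that are smaller:
23: 22, 20, 16, 11, 12, 10, 1, 9, 0 → 9
22: 20, 16, 11, 12, 10, 1, 9, 0 → 8
20: 16, 11, 12, 10, 1, 9, 0 → 7
16: 11, 12, 10, 1, 9, 0 → 6
11: 10, 1, 9, 0 → 4
12: 10, 1, 9, 0 → 4
10: 1, 9, 0 → 3
1: 0 → 1
9: 0 → 1
0: none → 0
Total inversions: 9 + 8 + 7 + 6 + 4 + 4 + 3 + 1 + 1 + 0 = 43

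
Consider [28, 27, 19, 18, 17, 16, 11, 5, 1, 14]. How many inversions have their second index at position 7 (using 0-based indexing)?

The element at index 7 is 5.
Elements before it: 28, 27, 19, 18, 17, 16, 11
Those larger than 5: 28, 27, 19, 18, 17, 16, 11

7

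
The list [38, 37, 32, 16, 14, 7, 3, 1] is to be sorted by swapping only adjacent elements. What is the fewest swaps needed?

There are 28 swaps.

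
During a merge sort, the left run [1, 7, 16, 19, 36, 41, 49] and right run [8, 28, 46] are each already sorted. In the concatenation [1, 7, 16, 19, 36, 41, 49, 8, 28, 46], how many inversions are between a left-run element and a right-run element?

9

Take each right-half value and tally the left-half values above it:
r = 8: 16, 19, 36, 41, 49 → 5
r = 28: 36, 41, 49 → 3
r = 46: 49 → 1
Cross-inversions: 5 + 3 + 1 = 9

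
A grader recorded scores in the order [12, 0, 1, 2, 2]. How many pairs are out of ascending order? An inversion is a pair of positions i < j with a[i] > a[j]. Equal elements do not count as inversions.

Count, for each position, how many later elements it exceeds:
12 → 0, 1, 2, 2 → 4
0 → none → 0
1 → none → 0
2 → none → 0
2 → none → 0
Sum: 4 + 0 + 0 + 0 + 0 = 4

There are 4 out-of-order pairs.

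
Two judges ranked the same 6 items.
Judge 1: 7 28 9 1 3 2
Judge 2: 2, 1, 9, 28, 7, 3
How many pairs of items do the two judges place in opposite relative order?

11 discordant pairs

Assign each item its position (1..6) in the first ordering, then rewrite the second ordering as that position sequence:
positions: 7→1, 28→2, 9→3, 1→4, 3→5, 2→6
second ordering as positions: [6, 4, 3, 2, 1, 5]
Discordant pairs = inversions in this position sequence.
6: 4, 3, 2, 1, 5 → 5
4: 3, 2, 1 → 3
3: 2, 1 → 2
2: 1 → 1
1: 0
5: 0
Total: 5 + 3 + 2 + 1 + 0 + 0 = 11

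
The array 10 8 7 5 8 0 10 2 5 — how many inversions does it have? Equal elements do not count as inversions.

23 inversions

For each element, count later entries that are smaller:
10: 7
8: 5
7: 4
5: 2
8: 3
0: 0
10: 2
2: 0
5: 0
Sum: 7 + 5 + 4 + 2 + 3 + 0 + 2 + 0 + 0 = 23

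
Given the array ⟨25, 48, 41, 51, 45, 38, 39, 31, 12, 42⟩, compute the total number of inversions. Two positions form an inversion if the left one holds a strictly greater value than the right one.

Element-by-element contributions:
25: 1
48: 7
41: 4
51: 6
45: 5
38: 2
39: 2
31: 1
12: 0
42: 0
Sum: 1 + 7 + 4 + 6 + 5 + 2 + 2 + 1 + 0 + 0 = 28

28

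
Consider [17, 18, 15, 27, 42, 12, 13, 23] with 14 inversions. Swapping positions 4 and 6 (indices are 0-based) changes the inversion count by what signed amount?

-1

Positions 4 and 6 hold 42 and 13; after swapping, the array is [17, 18, 15, 27, 13, 12, 42, 23].
Element-by-element contributions:
17 → 15, 13, 12 → 3
18 → 15, 13, 12 → 3
15 → 13, 12 → 2
27 → 13, 12, 23 → 3
13 → 12 → 1
12 → none → 0
42 → 23 → 1
23 → none → 0
Sum: 3 + 3 + 2 + 3 + 1 + 0 + 1 + 0 = 13
Change: 13 − 14 = -1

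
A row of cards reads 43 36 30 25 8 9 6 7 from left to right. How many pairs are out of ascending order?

Inversions: 26

Count, for each position, how many later elements it exceeds:
43: 7
36: 6
30: 5
25: 4
8: 2
9: 2
6: 0
7: 0
Sum: 7 + 6 + 5 + 4 + 2 + 2 + 0 + 0 = 26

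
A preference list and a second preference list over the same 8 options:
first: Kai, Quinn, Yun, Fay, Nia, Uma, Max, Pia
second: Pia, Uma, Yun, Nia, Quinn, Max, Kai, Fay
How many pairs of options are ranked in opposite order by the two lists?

Assign each item its position (1..8) in the first ordering, then rewrite the second ordering as that position sequence:
positions: Kai→1, Quinn→2, Yun→3, Fay→4, Nia→5, Uma→6, Max→7, Pia→8
second ordering as positions: [8, 6, 3, 5, 2, 7, 1, 4]
Discordant pairs = inversions in this position sequence.
8: 6, 3, 5, 2, 7, 1, 4 → 7
6: 3, 5, 2, 1, 4 → 5
3: 2, 1 → 2
5: 2, 1, 4 → 3
2: 1 → 1
7: 1, 4 → 2
1: 0
4: 0
Total: 7 + 5 + 2 + 3 + 1 + 2 + 0 + 0 = 20

There are 20 pairs.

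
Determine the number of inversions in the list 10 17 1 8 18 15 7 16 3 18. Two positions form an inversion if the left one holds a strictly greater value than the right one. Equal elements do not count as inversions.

20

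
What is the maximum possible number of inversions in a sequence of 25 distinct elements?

Inversions: 300

The maximum occurs when the array is in strictly decreasing order: every one of the C(25, 2) pairs is inverted.
C(25, 2) = 25·24/2 = 300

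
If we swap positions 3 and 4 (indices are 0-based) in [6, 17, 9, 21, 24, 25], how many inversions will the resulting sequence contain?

2 inversions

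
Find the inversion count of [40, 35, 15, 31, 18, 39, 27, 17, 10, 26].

Inversions: 32

Count, for each position, how many later elements it exceeds:
40: 9
35: 7
15: 1
31: 5
18: 2
39: 4
27: 3
17: 1
10: 0
26: 0
Sum: 9 + 7 + 1 + 5 + 2 + 4 + 3 + 1 + 0 + 0 = 32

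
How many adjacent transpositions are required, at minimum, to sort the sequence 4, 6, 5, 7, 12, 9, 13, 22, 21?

3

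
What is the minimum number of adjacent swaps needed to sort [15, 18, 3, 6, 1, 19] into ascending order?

Minimum adjacent swaps = number of inversions (each swap of adjacent out-of-order elements removes one inversion and no swap can remove more).
Count inversions — for each element, later elements that are smaller:
15: 3, 6, 1 → 3
18: 3, 6, 1 → 3
3: 1 → 1
6: 1 → 1
1: none → 0
19: none → 0
Total inversions: 3 + 3 + 1 + 1 + 0 + 0 = 8

8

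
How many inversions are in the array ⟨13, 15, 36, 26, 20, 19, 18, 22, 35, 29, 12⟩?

Element-by-element contributions:
13 → 12 → 1
15 → 12 → 1
36 → 26, 20, 19, 18, 22, 35, 29, 12 → 8
26 → 20, 19, 18, 22, 12 → 5
20 → 19, 18, 12 → 3
19 → 18, 12 → 2
18 → 12 → 1
22 → 12 → 1
35 → 29, 12 → 2
29 → 12 → 1
12 → none → 0
Sum: 1 + 1 + 8 + 5 + 3 + 2 + 1 + 1 + 2 + 1 + 0 = 25

25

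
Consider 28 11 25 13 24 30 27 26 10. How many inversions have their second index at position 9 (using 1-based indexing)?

8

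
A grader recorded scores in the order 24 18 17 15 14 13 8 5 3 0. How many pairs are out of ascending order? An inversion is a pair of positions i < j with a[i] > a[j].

45 inversions

For each element, count later entries that are smaller:
24 → 18, 17, 15, 14, 13, 8, 5, 3, 0 → 9
18 → 17, 15, 14, 13, 8, 5, 3, 0 → 8
17 → 15, 14, 13, 8, 5, 3, 0 → 7
15 → 14, 13, 8, 5, 3, 0 → 6
14 → 13, 8, 5, 3, 0 → 5
13 → 8, 5, 3, 0 → 4
8 → 5, 3, 0 → 3
5 → 3, 0 → 2
3 → 0 → 1
0 → none → 0
Sum: 9 + 8 + 7 + 6 + 5 + 4 + 3 + 2 + 1 + 0 = 45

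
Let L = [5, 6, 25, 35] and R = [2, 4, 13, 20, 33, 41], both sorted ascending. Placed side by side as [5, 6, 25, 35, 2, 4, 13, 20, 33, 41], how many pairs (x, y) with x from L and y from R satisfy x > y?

Take each right-half value and tally the left-half values above it:
r = 2: 5, 6, 25, 35 → 4
r = 4: 5, 6, 25, 35 → 4
r = 13: 25, 35 → 2
r = 20: 25, 35 → 2
r = 33: 35 → 1
r = 41: none → 0
Cross-inversions: 4 + 4 + 2 + 2 + 1 + 0 = 13

There are 13 cross-inversions.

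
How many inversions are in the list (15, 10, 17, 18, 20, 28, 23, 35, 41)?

2 out-of-order pairs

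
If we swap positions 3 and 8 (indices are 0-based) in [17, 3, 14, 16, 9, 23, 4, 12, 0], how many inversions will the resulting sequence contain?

16

Positions 3 and 8 hold 16 and 0; after swapping, the array is [17, 3, 14, 0, 9, 23, 4, 12, 16].
Element-by-element contributions:
17: 7
3: 1
14: 4
0: 0
9: 1
23: 3
4: 0
12: 0
16: 0
Sum: 7 + 1 + 4 + 0 + 1 + 3 + 0 + 0 + 0 = 16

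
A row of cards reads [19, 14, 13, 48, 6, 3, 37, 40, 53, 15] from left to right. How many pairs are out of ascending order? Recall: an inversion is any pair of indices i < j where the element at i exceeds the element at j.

19

Count, for each position, how many later elements it exceeds:
19 → 14, 13, 6, 3, 15 → 5
14 → 13, 6, 3 → 3
13 → 6, 3 → 2
48 → 6, 3, 37, 40, 15 → 5
6 → 3 → 1
3 → none → 0
37 → 15 → 1
40 → 15 → 1
53 → 15 → 1
15 → none → 0
Sum: 5 + 3 + 2 + 5 + 1 + 0 + 1 + 1 + 1 + 0 = 19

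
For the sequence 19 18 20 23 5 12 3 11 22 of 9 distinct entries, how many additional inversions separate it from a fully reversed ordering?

15 inversions short

Maximum inversions for 9 distinct elements is C(9, 2) = 9·8/2 = 36.
Current inversions — for each element, count later smaller elements:
19: 5
18: 4
20: 4
23: 5
5: 1
12: 2
3: 0
11: 0
22: 0
Current total: 5 + 4 + 4 + 5 + 1 + 2 + 0 + 0 + 0 = 21
Shortfall: 36 − 21 = 15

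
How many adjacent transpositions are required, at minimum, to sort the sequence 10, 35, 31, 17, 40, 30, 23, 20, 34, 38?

The minimum number of adjacent swaps to sort an array equals its inversion count, since every such swap removes exactly one inversion.
Count inversions — for each element, later elements that are smaller:
10: none → 0
35: 31, 17, 30, 23, 20, 34 → 6
31: 17, 30, 23, 20 → 4
17: none → 0
40: 30, 23, 20, 34, 38 → 5
30: 23, 20 → 2
23: 20 → 1
20: none → 0
34: none → 0
38: none → 0
Total inversions: 0 + 6 + 4 + 0 + 5 + 2 + 1 + 0 + 0 + 0 = 18

18 adjacent swaps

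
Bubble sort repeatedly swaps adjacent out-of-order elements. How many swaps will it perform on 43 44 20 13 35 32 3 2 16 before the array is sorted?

28 swaps

Minimum adjacent swaps = number of inversions (each swap of adjacent out-of-order elements removes one inversion and no swap can remove more).
Count inversions — for each element, later elements that are smaller:
43: 20, 13, 35, 32, 3, 2, 16 → 7
44: 20, 13, 35, 32, 3, 2, 16 → 7
20: 13, 3, 2, 16 → 4
13: 3, 2 → 2
35: 32, 3, 2, 16 → 4
32: 3, 2, 16 → 3
3: 2 → 1
2: none → 0
16: none → 0
Total inversions: 7 + 7 + 4 + 2 + 4 + 3 + 1 + 0 + 0 = 28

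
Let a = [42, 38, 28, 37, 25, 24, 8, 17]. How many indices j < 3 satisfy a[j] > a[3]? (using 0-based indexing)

2 such elements

The element at index 3 is 37.
Elements before it: 42, 38, 28
Those larger than 37: 42, 38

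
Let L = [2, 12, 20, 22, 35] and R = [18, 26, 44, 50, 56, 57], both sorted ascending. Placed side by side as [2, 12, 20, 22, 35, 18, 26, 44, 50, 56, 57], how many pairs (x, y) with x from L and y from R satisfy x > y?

4 split inversions

For each element r of the right run, count left-run elements greater than r:
r = 18: 20, 22, 35 → 3
r = 26: 35 → 1
r = 44: none → 0
r = 50: none → 0
r = 56: none → 0
r = 57: none → 0
Cross-inversions: 3 + 1 + 0 + 0 + 0 + 0 = 4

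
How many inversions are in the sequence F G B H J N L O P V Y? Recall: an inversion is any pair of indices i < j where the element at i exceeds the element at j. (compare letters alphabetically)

Sweep left to right; for each value list the smaller values that follow it:
F → B → 1
G → B → 1
B → none → 0
H → none → 0
J → none → 0
N → L → 1
L → none → 0
O → none → 0
P → none → 0
V → none → 0
Y → none → 0
Sum: 1 + 1 + 0 + 0 + 0 + 1 + 0 + 0 + 0 + 0 + 0 = 3

3 inversions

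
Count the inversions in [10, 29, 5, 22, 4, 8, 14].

12

Sweep left to right; for each value list the smaller values that follow it:
10 → 5, 4, 8 → 3
29 → 5, 22, 4, 8, 14 → 5
5 → 4 → 1
22 → 4, 8, 14 → 3
4 → none → 0
8 → none → 0
14 → none → 0
Sum: 3 + 5 + 1 + 3 + 0 + 0 + 0 = 12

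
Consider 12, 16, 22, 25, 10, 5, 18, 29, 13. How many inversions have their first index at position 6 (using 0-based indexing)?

1

The element at index 6 is 18.
Elements after it: 29, 13
Those smaller than 18: 13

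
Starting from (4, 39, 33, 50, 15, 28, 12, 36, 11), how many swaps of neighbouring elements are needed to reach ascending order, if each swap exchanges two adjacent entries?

The minimum number of adjacent swaps to sort an array equals its inversion count, since every such swap removes exactly one inversion.
Count inversions — for each element, later elements that are smaller:
4: none → 0
39: 33, 15, 28, 12, 36, 11 → 6
33: 15, 28, 12, 11 → 4
50: 15, 28, 12, 36, 11 → 5
15: 12, 11 → 2
28: 12, 11 → 2
12: 11 → 1
36: 11 → 1
11: none → 0
Total inversions: 0 + 6 + 4 + 5 + 2 + 2 + 1 + 1 + 0 = 21

Adjacent swaps: 21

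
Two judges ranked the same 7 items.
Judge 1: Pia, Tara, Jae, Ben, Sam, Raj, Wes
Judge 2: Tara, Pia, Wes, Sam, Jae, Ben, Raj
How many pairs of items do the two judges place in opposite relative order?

7

Assign each item its position (1..7) in the first ordering, then rewrite the second ordering as that position sequence:
positions: Pia→1, Tara→2, Jae→3, Ben→4, Sam→5, Raj→6, Wes→7
second ordering as positions: [2, 1, 7, 5, 3, 4, 6]
Discordant pairs = inversions in this position sequence.
2: 1 → 1
1: 0
7: 5, 3, 4, 6 → 4
5: 3, 4 → 2
3: 0
4: 0
6: 0
Total: 1 + 0 + 4 + 2 + 0 + 0 + 0 = 7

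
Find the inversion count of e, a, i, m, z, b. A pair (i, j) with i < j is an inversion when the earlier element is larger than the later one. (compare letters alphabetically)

5

Count, for each position, how many later elements it exceeds:
e: 2
a: 0
i: 1
m: 1
z: 1
b: 0
Sum: 2 + 0 + 1 + 1 + 1 + 0 = 5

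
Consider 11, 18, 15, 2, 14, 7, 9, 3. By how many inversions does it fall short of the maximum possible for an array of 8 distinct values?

8 inversions short

Maximum inversions for 8 distinct elements is C(8, 2) = 8·7/2 = 28.
Current inversions — for each element, count later smaller elements:
11: 4
18: 6
15: 5
2: 0
14: 3
7: 1
9: 1
3: 0
Current total: 4 + 6 + 5 + 0 + 3 + 1 + 1 + 0 = 20
Shortfall: 28 − 20 = 8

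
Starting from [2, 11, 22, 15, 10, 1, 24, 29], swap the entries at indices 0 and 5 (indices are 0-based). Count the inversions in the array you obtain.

Positions 0 and 5 hold 2 and 1; after swapping, the array is [1, 11, 22, 15, 10, 2, 24, 29].
For each element, count later entries that are smaller:
1: 0
11: 2
22: 3
15: 2
10: 1
2: 0
24: 0
29: 0
Sum: 0 + 2 + 3 + 2 + 1 + 0 + 0 + 0 = 8

8 inversions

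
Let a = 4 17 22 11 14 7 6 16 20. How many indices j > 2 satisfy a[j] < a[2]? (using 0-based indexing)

The element at index 2 is 22.
Elements after it: 11, 14, 7, 6, 16, 20
Those smaller than 22: 11, 14, 7, 6, 16, 20

6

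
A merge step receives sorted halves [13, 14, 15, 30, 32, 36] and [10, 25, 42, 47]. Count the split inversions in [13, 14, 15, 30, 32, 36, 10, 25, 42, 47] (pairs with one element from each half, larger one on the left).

Count, for every r in R, how many entries of L exceed r:
r = 10: 13, 14, 15, 30, 32, 36 → 6
r = 25: 30, 32, 36 → 3
r = 42: none → 0
r = 47: none → 0
Cross-inversions: 6 + 3 + 0 + 0 = 9

9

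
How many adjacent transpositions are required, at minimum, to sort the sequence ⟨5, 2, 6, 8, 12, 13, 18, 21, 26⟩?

Adjacent swaps: 1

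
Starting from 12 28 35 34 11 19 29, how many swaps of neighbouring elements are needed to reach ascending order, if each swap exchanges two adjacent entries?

Adjacent swaps: 10

Each adjacent swap fixes exactly one inversion, so the minimum swap count equals the number of inversions.
Count inversions — for each element, later elements that are smaller:
12: 11 → 1
28: 11, 19 → 2
35: 34, 11, 19, 29 → 4
34: 11, 19, 29 → 3
11: none → 0
19: none → 0
29: none → 0
Total inversions: 1 + 2 + 4 + 3 + 0 + 0 + 0 = 10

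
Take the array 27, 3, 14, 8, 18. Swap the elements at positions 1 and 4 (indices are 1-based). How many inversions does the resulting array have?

Positions 1 and 4 hold 27 and 8; after swapping, the array is [8, 3, 14, 27, 18].
For each element, count later entries that are smaller:
8 → 3 → 1
3 → none → 0
14 → none → 0
27 → 18 → 1
18 → none → 0
Sum: 1 + 0 + 0 + 1 + 0 = 2

2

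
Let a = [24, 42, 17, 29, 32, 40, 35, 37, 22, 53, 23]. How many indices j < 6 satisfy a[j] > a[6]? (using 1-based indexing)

The element at index 6 is 40.
Elements before it: 24, 42, 17, 29, 32
Those larger than 40: 42

1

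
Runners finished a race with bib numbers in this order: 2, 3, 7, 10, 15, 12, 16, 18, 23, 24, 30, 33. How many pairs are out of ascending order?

1 out-of-order pair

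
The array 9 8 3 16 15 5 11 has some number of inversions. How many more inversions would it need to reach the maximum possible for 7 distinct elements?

11

Maximum inversions for 7 distinct elements is C(7, 2) = 7·6/2 = 21.
Current inversions — for each element, count later smaller elements:
9: 3
8: 2
3: 0
16: 3
15: 2
5: 0
11: 0
Current total: 3 + 2 + 0 + 3 + 2 + 0 + 0 = 10
Shortfall: 21 − 10 = 11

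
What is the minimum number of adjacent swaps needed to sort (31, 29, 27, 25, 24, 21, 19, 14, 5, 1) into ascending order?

45

The minimum number of adjacent swaps to sort an array equals its inversion count, since every such swap removes exactly one inversion.
Count inversions — for each element, later elements that are smaller:
31: 29, 27, 25, 24, 21, 19, 14, 5, 1 → 9
29: 27, 25, 24, 21, 19, 14, 5, 1 → 8
27: 25, 24, 21, 19, 14, 5, 1 → 7
25: 24, 21, 19, 14, 5, 1 → 6
24: 21, 19, 14, 5, 1 → 5
21: 19, 14, 5, 1 → 4
19: 14, 5, 1 → 3
14: 5, 1 → 2
5: 1 → 1
1: none → 0
Total inversions: 9 + 8 + 7 + 6 + 5 + 4 + 3 + 2 + 1 + 0 = 45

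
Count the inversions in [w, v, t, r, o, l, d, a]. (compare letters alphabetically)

For each element, count later entries that are smaller:
w → v, t, r, o, l, d, a → 7
v → t, r, o, l, d, a → 6
t → r, o, l, d, a → 5
r → o, l, d, a → 4
o → l, d, a → 3
l → d, a → 2
d → a → 1
a → none → 0
Sum: 7 + 6 + 5 + 4 + 3 + 2 + 1 + 0 = 28

28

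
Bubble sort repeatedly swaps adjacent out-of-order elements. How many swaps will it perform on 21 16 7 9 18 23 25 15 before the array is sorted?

11 adjacent swaps

The minimum number of adjacent swaps to sort an array equals its inversion count, since every such swap removes exactly one inversion.
Count inversions — for each element, later elements that are smaller:
21: 16, 7, 9, 18, 15 → 5
16: 7, 9, 15 → 3
7: none → 0
9: none → 0
18: 15 → 1
23: 15 → 1
25: 15 → 1
15: none → 0
Total inversions: 5 + 3 + 0 + 0 + 1 + 1 + 1 + 0 = 11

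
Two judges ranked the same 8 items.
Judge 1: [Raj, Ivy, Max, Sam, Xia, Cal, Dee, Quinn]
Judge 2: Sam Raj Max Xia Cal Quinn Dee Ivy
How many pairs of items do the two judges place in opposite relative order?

Discordant pairs: 9

Assign each item its position (1..8) in the first ordering, then rewrite the second ordering as that position sequence:
positions: Raj→1, Ivy→2, Max→3, Sam→4, Xia→5, Cal→6, Dee→7, Quinn→8
second ordering as positions: [4, 1, 3, 5, 6, 8, 7, 2]
Discordant pairs = inversions in this position sequence.
4: 1, 3, 2 → 3
1: 0
3: 2 → 1
5: 2 → 1
6: 2 → 1
8: 7, 2 → 2
7: 2 → 1
2: 0
Total: 3 + 0 + 1 + 1 + 1 + 2 + 1 + 0 = 9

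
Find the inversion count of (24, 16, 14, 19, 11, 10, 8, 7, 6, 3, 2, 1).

Element-by-element contributions:
24 → 16, 14, 19, 11, 10, 8, 7, 6, 3, 2, 1 → 11
16 → 14, 11, 10, 8, 7, 6, 3, 2, 1 → 9
14 → 11, 10, 8, 7, 6, 3, 2, 1 → 8
19 → 11, 10, 8, 7, 6, 3, 2, 1 → 8
11 → 10, 8, 7, 6, 3, 2, 1 → 7
10 → 8, 7, 6, 3, 2, 1 → 6
8 → 7, 6, 3, 2, 1 → 5
7 → 6, 3, 2, 1 → 4
6 → 3, 2, 1 → 3
3 → 2, 1 → 2
2 → 1 → 1
1 → none → 0
Sum: 11 + 9 + 8 + 8 + 7 + 6 + 5 + 4 + 3 + 2 + 1 + 0 = 64

64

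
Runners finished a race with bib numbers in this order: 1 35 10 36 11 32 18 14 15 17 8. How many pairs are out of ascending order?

29

Count, for each position, how many later elements it exceeds:
1 → none → 0
35 → 10, 11, 32, 18, 14, 15, 17, 8 → 8
10 → 8 → 1
36 → 11, 32, 18, 14, 15, 17, 8 → 7
11 → 8 → 1
32 → 18, 14, 15, 17, 8 → 5
18 → 14, 15, 17, 8 → 4
14 → 8 → 1
15 → 8 → 1
17 → 8 → 1
8 → none → 0
Sum: 0 + 8 + 1 + 7 + 1 + 5 + 4 + 1 + 1 + 1 + 0 = 29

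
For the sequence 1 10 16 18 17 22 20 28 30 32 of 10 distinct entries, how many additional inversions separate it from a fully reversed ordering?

43

Maximum inversions for 10 distinct elements is C(10, 2) = 10·9/2 = 45.
Current inversions — for each element, count later smaller elements:
1: 0
10: 0
16: 0
18: 1
17: 0
22: 1
20: 0
28: 0
30: 0
32: 0
Current total: 0 + 0 + 0 + 1 + 0 + 1 + 0 + 0 + 0 + 0 = 2
Shortfall: 45 − 2 = 43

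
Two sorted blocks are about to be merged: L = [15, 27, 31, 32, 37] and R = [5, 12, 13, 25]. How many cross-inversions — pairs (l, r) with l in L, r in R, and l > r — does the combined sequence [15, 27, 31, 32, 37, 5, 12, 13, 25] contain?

19 split inversions

For each element r of the right run, count left-run elements greater than r:
r = 5: 15, 27, 31, 32, 37 → 5
r = 12: 15, 27, 31, 32, 37 → 5
r = 13: 15, 27, 31, 32, 37 → 5
r = 25: 27, 31, 32, 37 → 4
Cross-inversions: 5 + 5 + 5 + 4 = 19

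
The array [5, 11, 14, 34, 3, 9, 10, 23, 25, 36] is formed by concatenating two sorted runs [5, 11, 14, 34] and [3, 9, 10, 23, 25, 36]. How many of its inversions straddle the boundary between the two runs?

12 split inversions

Take each right-half value and tally the left-half values above it:
r = 3: 5, 11, 14, 34 → 4
r = 9: 11, 14, 34 → 3
r = 10: 11, 14, 34 → 3
r = 23: 34 → 1
r = 25: 34 → 1
r = 36: none → 0
Cross-inversions: 4 + 3 + 3 + 1 + 1 + 0 = 12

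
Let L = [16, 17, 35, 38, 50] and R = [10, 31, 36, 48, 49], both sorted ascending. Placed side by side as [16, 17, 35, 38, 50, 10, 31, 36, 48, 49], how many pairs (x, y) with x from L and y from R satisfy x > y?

12

For each element r of the right run, count left-run elements greater than r:
r = 10: 16, 17, 35, 38, 50 → 5
r = 31: 35, 38, 50 → 3
r = 36: 38, 50 → 2
r = 48: 50 → 1
r = 49: 50 → 1
Cross-inversions: 5 + 3 + 2 + 1 + 1 = 12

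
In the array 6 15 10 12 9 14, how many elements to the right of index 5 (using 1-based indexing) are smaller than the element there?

The element at index 5 is 9.
Elements after it: 14
None of them are smaller than 9.

0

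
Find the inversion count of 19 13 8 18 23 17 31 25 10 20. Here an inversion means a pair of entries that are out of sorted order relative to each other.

For each element, count later entries that are smaller:
19 → 13, 8, 18, 17, 10 → 5
13 → 8, 10 → 2
8 → none → 0
18 → 17, 10 → 2
23 → 17, 10, 20 → 3
17 → 10 → 1
31 → 25, 10, 20 → 3
25 → 10, 20 → 2
10 → none → 0
20 → none → 0
Sum: 5 + 2 + 0 + 2 + 3 + 1 + 3 + 2 + 0 + 0 = 18

18 inversions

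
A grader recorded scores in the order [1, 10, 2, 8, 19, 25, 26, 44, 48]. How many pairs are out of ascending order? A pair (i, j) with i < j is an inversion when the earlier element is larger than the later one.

2 inversions

Count, for each position, how many later elements it exceeds:
1 → none → 0
10 → 2, 8 → 2
2 → none → 0
8 → none → 0
19 → none → 0
25 → none → 0
26 → none → 0
44 → none → 0
48 → none → 0
Sum: 0 + 2 + 0 + 0 + 0 + 0 + 0 + 0 + 0 = 2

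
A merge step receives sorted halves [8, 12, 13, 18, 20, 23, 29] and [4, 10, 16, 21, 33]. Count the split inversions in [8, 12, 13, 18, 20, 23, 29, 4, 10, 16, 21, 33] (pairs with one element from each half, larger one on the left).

There are 19 split inversions.

For each element r of the right run, count left-run elements greater than r:
r = 4: 8, 12, 13, 18, 20, 23, 29 → 7
r = 10: 12, 13, 18, 20, 23, 29 → 6
r = 16: 18, 20, 23, 29 → 4
r = 21: 23, 29 → 2
r = 33: none → 0
Cross-inversions: 7 + 6 + 4 + 2 + 0 = 19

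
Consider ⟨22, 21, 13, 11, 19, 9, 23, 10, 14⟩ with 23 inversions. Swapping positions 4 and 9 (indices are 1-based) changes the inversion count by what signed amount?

Positions 4 and 9 hold 11 and 14; after swapping, the array is [22, 21, 13, 14, 19, 9, 23, 10, 11].
For each element, count later entries that are smaller:
22 → 21, 13, 14, 19, 9, 10, 11 → 7
21 → 13, 14, 19, 9, 10, 11 → 6
13 → 9, 10, 11 → 3
14 → 9, 10, 11 → 3
19 → 9, 10, 11 → 3
9 → none → 0
23 → 10, 11 → 2
10 → none → 0
11 → none → 0
Sum: 7 + 6 + 3 + 3 + 3 + 0 + 2 + 0 + 0 = 24
Change: 24 − 23 = +1

+1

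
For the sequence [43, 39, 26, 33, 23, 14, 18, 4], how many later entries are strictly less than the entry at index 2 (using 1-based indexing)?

6 such elements

The element at index 2 is 39.
Elements after it: 26, 33, 23, 14, 18, 4
Those smaller than 39: 26, 33, 23, 14, 18, 4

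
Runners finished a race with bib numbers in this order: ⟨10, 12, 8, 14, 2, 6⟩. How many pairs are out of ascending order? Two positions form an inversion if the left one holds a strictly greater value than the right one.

10

Out-of-order index pairs (1-indexed):
(1,3): 10 > 8
(1,5): 10 > 2
(1,6): 10 > 6
(2,3): 12 > 8
(2,5): 12 > 2
(2,6): 12 > 6
(3,5): 8 > 2
(3,6): 8 > 6
(4,5): 14 > 2
(4,6): 14 > 6
That's 10 pairs.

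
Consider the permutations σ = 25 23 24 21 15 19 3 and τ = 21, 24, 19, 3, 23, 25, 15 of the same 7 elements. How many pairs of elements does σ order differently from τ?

12

Assign each item its position (1..7) in the first ordering, then rewrite the second ordering as that position sequence:
positions: 25→1, 23→2, 24→3, 21→4, 15→5, 19→6, 3→7
second ordering as positions: [4, 3, 6, 7, 2, 1, 5]
Discordant pairs = inversions in this position sequence.
4: 3, 2, 1 → 3
3: 2, 1 → 2
6: 2, 1, 5 → 3
7: 2, 1, 5 → 3
2: 1 → 1
1: 0
5: 0
Total: 3 + 2 + 3 + 3 + 1 + 0 + 0 = 12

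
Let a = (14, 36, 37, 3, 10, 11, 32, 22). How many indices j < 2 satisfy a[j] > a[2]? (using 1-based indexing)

0 such elements

The element at index 2 is 36.
Elements before it: 14
None of them are larger than 36.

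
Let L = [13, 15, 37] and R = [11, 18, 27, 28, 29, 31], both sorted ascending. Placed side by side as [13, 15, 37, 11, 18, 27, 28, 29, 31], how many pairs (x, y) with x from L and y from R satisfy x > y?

8

Count, for every r in R, how many entries of L exceed r:
r = 11: 13, 15, 37 → 3
r = 18: 37 → 1
r = 27: 37 → 1
r = 28: 37 → 1
r = 29: 37 → 1
r = 31: 37 → 1
Cross-inversions: 3 + 1 + 1 + 1 + 1 + 1 = 8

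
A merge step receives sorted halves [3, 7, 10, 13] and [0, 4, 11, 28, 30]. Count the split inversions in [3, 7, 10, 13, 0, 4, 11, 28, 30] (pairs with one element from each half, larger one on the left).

8 cross-inversions

For each element r of the right run, count left-run elements greater than r:
r = 0: 3, 7, 10, 13 → 4
r = 4: 7, 10, 13 → 3
r = 11: 13 → 1
r = 28: none → 0
r = 30: none → 0
Cross-inversions: 4 + 3 + 1 + 0 + 0 = 8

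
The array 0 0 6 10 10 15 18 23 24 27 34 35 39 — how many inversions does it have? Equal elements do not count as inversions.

0 out-of-order pairs

For each element, count later entries that are smaller:
0 → none → 0
0 → none → 0
6 → none → 0
10 → none → 0
10 → none → 0
15 → none → 0
18 → none → 0
23 → none → 0
24 → none → 0
27 → none → 0
34 → none → 0
35 → none → 0
39 → none → 0
Sum: 0 + 0 + 0 + 0 + 0 + 0 + 0 + 0 + 0 + 0 + 0 + 0 + 0 = 0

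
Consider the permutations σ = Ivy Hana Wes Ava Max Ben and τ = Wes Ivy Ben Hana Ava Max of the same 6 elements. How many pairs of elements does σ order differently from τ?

5 discordant pairs

Assign each item its position (1..6) in the first ordering, then rewrite the second ordering as that position sequence:
positions: Ivy→1, Hana→2, Wes→3, Ava→4, Max→5, Ben→6
second ordering as positions: [3, 1, 6, 2, 4, 5]
Discordant pairs = inversions in this position sequence.
3: 1, 2 → 2
1: 0
6: 2, 4, 5 → 3
2: 0
4: 0
5: 0
Total: 2 + 0 + 3 + 0 + 0 + 0 = 5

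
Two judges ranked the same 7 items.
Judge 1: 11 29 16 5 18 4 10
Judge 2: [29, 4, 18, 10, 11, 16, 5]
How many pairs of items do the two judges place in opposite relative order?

Assign each item its position (1..7) in the first ordering, then rewrite the second ordering as that position sequence:
positions: 11→1, 29→2, 16→3, 5→4, 18→5, 4→6, 10→7
second ordering as positions: [2, 6, 5, 7, 1, 3, 4]
Discordant pairs = inversions in this position sequence.
2: 1 → 1
6: 5, 1, 3, 4 → 4
5: 1, 3, 4 → 3
7: 1, 3, 4 → 3
1: 0
3: 0
4: 0
Total: 1 + 4 + 3 + 3 + 0 + 0 + 0 = 11

11 discordant pairs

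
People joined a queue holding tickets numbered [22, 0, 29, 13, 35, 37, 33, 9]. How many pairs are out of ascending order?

11 inversions

Element-by-element contributions:
22: 3
0: 0
29: 2
13: 1
35: 2
37: 2
33: 1
9: 0
Sum: 3 + 0 + 2 + 1 + 2 + 2 + 1 + 0 = 11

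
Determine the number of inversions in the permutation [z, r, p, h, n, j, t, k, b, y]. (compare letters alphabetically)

For each element, count later entries that are smaller:
z → r, p, h, n, j, t, k, b, y → 9
r → p, h, n, j, k, b → 6
p → h, n, j, k, b → 5
h → b → 1
n → j, k, b → 3
j → b → 1
t → k, b → 2
k → b → 1
b → none → 0
y → none → 0
Sum: 9 + 6 + 5 + 1 + 3 + 1 + 2 + 1 + 0 + 0 = 28

28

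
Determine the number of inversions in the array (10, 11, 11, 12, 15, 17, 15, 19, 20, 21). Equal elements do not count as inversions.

Sweep left to right; for each value list the smaller values that follow it:
10 → none → 0
11 → none → 0
11 → none → 0
12 → none → 0
15 → none → 0
17 → 15 → 1
15 → none → 0
19 → none → 0
20 → none → 0
21 → none → 0
Sum: 0 + 0 + 0 + 0 + 0 + 1 + 0 + 0 + 0 + 0 = 1

There is 1 inversion.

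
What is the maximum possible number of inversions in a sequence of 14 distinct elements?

There are 91 inversions.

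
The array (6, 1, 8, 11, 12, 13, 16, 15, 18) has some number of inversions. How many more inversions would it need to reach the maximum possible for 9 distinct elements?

34 inversions short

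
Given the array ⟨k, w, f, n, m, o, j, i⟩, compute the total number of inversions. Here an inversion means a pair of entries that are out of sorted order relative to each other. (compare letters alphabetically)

17

Element-by-element contributions:
k → f, j, i → 3
w → f, n, m, o, j, i → 6
f → none → 0
n → m, j, i → 3
m → j, i → 2
o → j, i → 2
j → i → 1
i → none → 0
Sum: 3 + 6 + 0 + 3 + 2 + 2 + 1 + 0 = 17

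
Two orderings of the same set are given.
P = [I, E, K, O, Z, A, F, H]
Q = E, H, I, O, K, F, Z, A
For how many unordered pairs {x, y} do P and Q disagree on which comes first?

Disagreeing pairs: 10

Assign each item its position (1..8) in the first ordering, then rewrite the second ordering as that position sequence:
positions: I→1, E→2, K→3, O→4, Z→5, A→6, F→7, H→8
second ordering as positions: [2, 8, 1, 4, 3, 7, 5, 6]
Discordant pairs = inversions in this position sequence.
2: 1 → 1
8: 1, 4, 3, 7, 5, 6 → 6
1: 0
4: 3 → 1
3: 0
7: 5, 6 → 2
5: 0
6: 0
Total: 1 + 6 + 0 + 1 + 0 + 2 + 0 + 0 = 10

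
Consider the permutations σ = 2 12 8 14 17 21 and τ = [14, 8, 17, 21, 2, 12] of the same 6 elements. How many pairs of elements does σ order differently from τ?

Assign each item its position (1..6) in the first ordering, then rewrite the second ordering as that position sequence:
positions: 2→1, 12→2, 8→3, 14→4, 17→5, 21→6
second ordering as positions: [4, 3, 5, 6, 1, 2]
Discordant pairs = inversions in this position sequence.
4: 3, 1, 2 → 3
3: 1, 2 → 2
5: 1, 2 → 2
6: 1, 2 → 2
1: 0
2: 0
Total: 3 + 2 + 2 + 2 + 0 + 0 = 9

Discordant pairs: 9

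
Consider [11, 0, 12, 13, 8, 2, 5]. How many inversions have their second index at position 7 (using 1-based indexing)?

The element at index 7 is 5.
Elements before it: 11, 0, 12, 13, 8, 2
Those larger than 5: 11, 12, 13, 8

4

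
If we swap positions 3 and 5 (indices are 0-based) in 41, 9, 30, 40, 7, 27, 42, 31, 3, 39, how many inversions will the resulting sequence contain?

23

Positions 3 and 5 hold 40 and 27; after swapping, the array is [41, 9, 30, 27, 7, 40, 42, 31, 3, 39].
Element-by-element contributions:
41: 8
9: 2
30: 3
27: 2
7: 1
40: 3
42: 3
31: 1
3: 0
39: 0
Sum: 8 + 2 + 3 + 2 + 1 + 3 + 3 + 1 + 0 + 0 = 23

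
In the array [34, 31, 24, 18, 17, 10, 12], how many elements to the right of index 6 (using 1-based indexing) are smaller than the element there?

0

The element at index 6 is 10.
Elements after it: 12
None of them are smaller than 10.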